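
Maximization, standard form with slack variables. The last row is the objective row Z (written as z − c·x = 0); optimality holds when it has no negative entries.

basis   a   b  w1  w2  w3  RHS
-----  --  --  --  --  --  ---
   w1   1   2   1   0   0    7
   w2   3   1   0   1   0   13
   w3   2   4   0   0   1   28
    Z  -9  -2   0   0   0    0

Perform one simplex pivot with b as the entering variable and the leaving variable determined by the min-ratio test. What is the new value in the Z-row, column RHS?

7

Ratio test on column b — row 1: 7/2 = 7/2; row 2: 13/1 = 13; row 3: 28/4 = 7. Minimum is 7/2 at row 1 (w1 leaves); pivot element 2.
Divide row 1 by 2; eliminate column b from the other rows.
Z-row update in column RHS: 0 − (-2)·(7/2) = 7.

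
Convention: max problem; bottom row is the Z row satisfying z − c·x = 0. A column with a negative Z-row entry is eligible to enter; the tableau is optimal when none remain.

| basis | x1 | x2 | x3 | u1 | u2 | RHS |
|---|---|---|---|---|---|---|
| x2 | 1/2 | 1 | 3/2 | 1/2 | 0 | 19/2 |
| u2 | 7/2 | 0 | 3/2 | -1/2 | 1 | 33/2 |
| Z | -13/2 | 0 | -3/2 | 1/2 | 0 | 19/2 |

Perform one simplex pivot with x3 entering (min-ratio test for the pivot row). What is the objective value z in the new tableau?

19

Ratio test on column x3 — row 1: (19/2)/(3/2) = 19/3; row 2: (33/2)/(3/2) = 11. Minimum is 19/3 at row 1 (x2 leaves); pivot element 3/2.
Pivot on row 1; the Z-row RHS becomes 19/2 − (-3/2)·(19/3) = 19.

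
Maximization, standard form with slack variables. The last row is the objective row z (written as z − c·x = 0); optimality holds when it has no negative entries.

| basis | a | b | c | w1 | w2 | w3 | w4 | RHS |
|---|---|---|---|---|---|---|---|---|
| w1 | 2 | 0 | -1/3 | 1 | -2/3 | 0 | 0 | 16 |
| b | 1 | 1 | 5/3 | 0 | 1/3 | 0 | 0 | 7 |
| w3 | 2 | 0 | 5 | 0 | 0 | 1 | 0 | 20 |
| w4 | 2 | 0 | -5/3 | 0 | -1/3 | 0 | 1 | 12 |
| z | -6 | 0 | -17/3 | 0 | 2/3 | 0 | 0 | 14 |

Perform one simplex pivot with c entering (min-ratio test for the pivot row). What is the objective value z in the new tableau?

Ratio test on column c — row 1: entry -1/3 ≤ 0; row 2: 7/(5/3) = 21/5; row 3: 20/5 = 4; row 4: entry -5/3 ≤ 0. Minimum is 4 at row 3 (w3 leaves); pivot element 5.
Pivot on row 3; the z-row RHS becomes 14 − (-17/3)·4 = 110/3.

110/3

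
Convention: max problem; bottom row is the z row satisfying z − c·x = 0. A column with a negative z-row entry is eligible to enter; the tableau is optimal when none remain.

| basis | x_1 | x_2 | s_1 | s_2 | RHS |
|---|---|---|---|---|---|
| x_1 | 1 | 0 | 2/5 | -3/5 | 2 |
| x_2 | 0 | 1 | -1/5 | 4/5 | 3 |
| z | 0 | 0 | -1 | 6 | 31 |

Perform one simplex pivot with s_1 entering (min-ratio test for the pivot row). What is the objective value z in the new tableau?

36

Ratio test on column s_1 — row 1: 2/(2/5) = 5; row 2: entry -1/5 ≤ 0. Minimum is 5 at row 1 (x_1 leaves); pivot element 2/5.
Pivot on row 1; the z-row RHS becomes 31 − (-1)·5 = 36.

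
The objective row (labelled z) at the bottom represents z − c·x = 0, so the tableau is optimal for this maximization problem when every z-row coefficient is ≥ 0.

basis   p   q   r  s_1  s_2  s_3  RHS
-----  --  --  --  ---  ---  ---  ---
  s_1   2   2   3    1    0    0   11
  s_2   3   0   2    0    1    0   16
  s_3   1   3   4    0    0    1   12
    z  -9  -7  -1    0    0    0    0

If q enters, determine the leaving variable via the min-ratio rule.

s_3

Column q entries and ratios — s_1: 11/2 = 11/2; s_2: 0 ≤ 0, skip; s_3: 12/3 = 4.
Smallest ratio is 4 in the row of s_3, so s_3 leaves.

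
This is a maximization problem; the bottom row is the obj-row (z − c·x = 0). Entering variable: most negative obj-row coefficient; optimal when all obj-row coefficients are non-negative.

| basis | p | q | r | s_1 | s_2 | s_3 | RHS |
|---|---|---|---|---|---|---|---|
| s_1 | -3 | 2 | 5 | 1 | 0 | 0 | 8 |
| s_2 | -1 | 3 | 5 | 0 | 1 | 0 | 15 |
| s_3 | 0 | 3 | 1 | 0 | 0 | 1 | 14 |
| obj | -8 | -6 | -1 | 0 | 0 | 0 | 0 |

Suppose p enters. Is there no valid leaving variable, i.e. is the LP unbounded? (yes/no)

yes

Every constraint-row entry in column p is ≤ 0, so increasing p is unbounded.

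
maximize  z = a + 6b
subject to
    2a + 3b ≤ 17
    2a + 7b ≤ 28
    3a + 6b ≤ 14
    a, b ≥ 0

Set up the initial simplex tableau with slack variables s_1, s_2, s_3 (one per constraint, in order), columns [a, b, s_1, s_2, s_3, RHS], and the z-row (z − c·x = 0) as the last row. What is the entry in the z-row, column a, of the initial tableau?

The z-row carries the negated objective coefficients: the a entry is -1.

-1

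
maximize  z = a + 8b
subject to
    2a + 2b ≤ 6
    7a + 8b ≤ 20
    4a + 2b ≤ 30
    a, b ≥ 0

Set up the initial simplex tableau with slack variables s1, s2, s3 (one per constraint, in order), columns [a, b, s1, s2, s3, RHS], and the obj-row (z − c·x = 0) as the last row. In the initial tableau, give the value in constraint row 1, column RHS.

6

The RHS of constraint 1 is b_1 = 6.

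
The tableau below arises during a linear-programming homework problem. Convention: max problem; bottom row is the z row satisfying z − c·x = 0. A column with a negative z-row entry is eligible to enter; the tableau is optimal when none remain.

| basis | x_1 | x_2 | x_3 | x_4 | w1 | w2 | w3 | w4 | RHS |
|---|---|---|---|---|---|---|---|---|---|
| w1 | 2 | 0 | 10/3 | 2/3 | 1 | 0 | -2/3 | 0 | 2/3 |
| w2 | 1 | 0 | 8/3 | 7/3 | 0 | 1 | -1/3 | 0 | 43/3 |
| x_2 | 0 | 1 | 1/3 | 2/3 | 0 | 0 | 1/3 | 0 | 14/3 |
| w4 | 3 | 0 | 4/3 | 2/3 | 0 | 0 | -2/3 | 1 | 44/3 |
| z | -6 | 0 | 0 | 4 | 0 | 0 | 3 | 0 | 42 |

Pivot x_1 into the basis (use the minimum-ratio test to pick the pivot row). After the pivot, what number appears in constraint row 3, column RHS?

14/3

Ratio test on column x_1 — row 1: (2/3)/2 = 1/3; row 2: (43/3)/1 = 43/3; row 3: entry 0 ≤ 0; row 4: (44/3)/3 = 44/9. Minimum is 1/3 at row 1 (w1 leaves); pivot element 2.
Divide row 1 by 2; eliminate column x_1 from the other rows.
Row 3 update in column RHS: 14/3 − 0·(1/3) = 14/3.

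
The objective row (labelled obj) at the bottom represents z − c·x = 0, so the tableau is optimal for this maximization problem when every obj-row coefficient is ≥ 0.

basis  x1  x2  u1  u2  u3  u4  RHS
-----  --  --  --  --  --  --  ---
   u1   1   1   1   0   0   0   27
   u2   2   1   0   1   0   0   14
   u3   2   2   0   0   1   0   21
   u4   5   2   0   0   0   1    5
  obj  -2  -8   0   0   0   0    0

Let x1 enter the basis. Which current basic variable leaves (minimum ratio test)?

u4

Column x1 entries and ratios — u1: 27/1 = 27; u2: 14/2 = 7; u3: 21/2 = 21/2; u4: 5/5 = 1.
Smallest ratio is 1 in the row of u4, so u4 leaves.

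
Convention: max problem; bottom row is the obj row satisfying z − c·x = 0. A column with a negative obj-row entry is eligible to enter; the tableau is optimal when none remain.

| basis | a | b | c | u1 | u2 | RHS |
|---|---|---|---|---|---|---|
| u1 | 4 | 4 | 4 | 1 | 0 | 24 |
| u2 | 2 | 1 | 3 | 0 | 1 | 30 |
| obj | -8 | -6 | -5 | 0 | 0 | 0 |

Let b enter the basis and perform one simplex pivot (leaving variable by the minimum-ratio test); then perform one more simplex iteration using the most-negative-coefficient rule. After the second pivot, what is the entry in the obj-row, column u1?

Ratio test on column b — row 1: 24/4 = 6; row 2: 30/1 = 30. Minimum is 6 at row 1 (u1 leaves); pivot element 4.
Divide row 1 by 4; eliminate column b from the other rows.
Second iteration: most negative obj-row entry is -2 in column a, so a enters.
Ratio test on column a — row 1: 6/1 = 6; row 2: 24/1 = 24. Minimum is 6 at row 1 (b leaves); pivot element 1.
Divide row 1 by 1; eliminate column a from the other rows.
After both pivots, the entry at the obj-row, column u1 is 2.

2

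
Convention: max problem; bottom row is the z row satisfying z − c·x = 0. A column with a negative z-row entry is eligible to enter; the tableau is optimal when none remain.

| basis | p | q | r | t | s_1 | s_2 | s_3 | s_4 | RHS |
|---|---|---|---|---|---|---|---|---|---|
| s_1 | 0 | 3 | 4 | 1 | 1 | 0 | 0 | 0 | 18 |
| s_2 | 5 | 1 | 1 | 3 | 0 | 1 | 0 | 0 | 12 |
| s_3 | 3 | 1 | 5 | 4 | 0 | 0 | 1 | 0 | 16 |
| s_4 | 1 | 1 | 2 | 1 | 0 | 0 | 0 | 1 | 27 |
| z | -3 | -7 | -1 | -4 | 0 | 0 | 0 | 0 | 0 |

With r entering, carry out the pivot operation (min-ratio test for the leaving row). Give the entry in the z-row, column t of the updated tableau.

Ratio test on column r — row 1: 18/4 = 9/2; row 2: 12/1 = 12; row 3: 16/5 = 16/5; row 4: 27/2 = 27/2. Minimum is 16/5 at row 3 (s_3 leaves); pivot element 5.
Divide row 3 by 5; eliminate column r from the other rows.
z-row update in column t: -4 − (-1)·(4/5) = -16/5.

-16/5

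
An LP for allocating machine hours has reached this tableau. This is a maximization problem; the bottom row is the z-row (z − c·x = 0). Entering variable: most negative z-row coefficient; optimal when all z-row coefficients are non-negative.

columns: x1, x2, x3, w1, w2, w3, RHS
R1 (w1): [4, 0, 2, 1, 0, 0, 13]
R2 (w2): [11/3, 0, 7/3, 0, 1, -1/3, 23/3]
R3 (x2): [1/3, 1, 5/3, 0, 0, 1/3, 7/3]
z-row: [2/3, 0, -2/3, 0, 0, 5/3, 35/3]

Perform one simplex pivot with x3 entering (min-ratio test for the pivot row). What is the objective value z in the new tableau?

63/5

Ratio test on column x3 — row 1: 13/2 = 13/2; row 2: (23/3)/(7/3) = 23/7; row 3: (7/3)/(5/3) = 7/5. Minimum is 7/5 at row 3 (x2 leaves); pivot element 5/3.
Pivot on row 3; the z-row RHS becomes 35/3 − (-2/3)·(7/5) = 63/5.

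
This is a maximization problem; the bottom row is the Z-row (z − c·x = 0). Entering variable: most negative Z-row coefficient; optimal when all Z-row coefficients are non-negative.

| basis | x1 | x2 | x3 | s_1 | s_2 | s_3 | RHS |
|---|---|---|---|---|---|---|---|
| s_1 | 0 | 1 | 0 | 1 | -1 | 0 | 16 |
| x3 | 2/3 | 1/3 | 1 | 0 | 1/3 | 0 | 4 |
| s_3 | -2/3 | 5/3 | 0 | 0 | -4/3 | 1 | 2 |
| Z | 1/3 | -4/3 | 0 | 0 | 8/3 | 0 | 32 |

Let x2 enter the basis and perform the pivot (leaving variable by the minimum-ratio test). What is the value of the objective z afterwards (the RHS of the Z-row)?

Ratio test on column x2 — row 1: 16/1 = 16; row 2: 4/(1/3) = 12; row 3: 2/(5/3) = 6/5. Minimum is 6/5 at row 3 (s_3 leaves); pivot element 5/3.
Pivot on row 3; the Z-row RHS becomes 32 − (-4/3)·(6/5) = 168/5.

168/5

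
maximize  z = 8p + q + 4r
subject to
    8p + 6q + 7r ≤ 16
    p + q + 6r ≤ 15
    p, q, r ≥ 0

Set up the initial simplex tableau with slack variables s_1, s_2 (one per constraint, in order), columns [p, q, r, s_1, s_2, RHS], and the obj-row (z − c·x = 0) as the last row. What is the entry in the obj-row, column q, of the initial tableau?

The obj-row carries the negated objective coefficients: the q entry is -1.

-1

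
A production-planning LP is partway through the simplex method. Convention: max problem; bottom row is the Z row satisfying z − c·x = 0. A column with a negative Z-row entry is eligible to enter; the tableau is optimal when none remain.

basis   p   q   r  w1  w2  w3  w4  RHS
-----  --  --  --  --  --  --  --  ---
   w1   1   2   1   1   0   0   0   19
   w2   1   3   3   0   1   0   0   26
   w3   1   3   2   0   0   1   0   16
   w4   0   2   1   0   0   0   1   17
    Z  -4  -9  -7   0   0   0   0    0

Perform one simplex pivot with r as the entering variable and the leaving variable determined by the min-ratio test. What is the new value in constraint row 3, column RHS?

Ratio test on column r — row 1: 19/1 = 19; row 2: 26/3 = 26/3; row 3: 16/2 = 8; row 4: 17/1 = 17. Minimum is 8 at row 3 (w3 leaves); pivot element 2.
Divide row 3 by 2; eliminate column r from the other rows.
In the new row 3, the RHS entry is the old entry divided by the pivot: 16/2 = 8.

8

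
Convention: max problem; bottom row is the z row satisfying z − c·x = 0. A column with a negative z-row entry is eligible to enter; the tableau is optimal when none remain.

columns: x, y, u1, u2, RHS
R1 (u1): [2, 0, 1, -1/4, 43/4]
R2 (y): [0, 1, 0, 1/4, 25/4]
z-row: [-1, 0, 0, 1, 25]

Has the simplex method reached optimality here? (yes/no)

The z-row has a negative entry -1 in column x, so it is not optimal.

no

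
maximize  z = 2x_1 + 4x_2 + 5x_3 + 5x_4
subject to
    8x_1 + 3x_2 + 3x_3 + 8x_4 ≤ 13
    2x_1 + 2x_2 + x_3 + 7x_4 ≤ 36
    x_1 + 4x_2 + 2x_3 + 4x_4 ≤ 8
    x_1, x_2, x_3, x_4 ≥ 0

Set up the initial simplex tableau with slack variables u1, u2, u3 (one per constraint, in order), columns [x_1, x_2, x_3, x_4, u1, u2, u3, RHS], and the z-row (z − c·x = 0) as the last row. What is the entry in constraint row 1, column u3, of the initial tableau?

0

Slack u3 belongs to constraint 3; its column is the unit vector e_3, so the entry in row 1 is 0.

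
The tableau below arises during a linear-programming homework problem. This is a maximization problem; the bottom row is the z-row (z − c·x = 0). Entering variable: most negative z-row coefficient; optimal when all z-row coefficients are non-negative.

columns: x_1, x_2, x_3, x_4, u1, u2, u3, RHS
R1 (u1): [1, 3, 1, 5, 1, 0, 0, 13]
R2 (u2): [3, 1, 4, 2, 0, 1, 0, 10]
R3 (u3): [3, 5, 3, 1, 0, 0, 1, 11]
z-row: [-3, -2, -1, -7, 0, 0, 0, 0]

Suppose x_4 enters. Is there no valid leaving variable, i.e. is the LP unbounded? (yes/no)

no

Column x_4 has positive entries in row(s) 1, 2, 3, so the ratio test bounds it — not unbounded.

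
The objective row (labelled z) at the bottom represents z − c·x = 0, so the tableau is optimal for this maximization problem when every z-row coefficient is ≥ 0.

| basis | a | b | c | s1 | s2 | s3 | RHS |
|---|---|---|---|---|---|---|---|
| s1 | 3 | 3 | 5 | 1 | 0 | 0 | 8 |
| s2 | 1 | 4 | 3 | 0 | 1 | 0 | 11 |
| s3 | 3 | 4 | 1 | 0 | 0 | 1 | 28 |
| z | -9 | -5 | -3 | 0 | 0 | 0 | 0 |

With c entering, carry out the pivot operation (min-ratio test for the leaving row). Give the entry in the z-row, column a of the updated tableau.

-36/5

Ratio test on column c — row 1: 8/5 = 8/5; row 2: 11/3 = 11/3; row 3: 28/1 = 28. Minimum is 8/5 at row 1 (s1 leaves); pivot element 5.
Divide row 1 by 5; eliminate column c from the other rows.
z-row update in column a: -9 − (-3)·(3/5) = -36/5.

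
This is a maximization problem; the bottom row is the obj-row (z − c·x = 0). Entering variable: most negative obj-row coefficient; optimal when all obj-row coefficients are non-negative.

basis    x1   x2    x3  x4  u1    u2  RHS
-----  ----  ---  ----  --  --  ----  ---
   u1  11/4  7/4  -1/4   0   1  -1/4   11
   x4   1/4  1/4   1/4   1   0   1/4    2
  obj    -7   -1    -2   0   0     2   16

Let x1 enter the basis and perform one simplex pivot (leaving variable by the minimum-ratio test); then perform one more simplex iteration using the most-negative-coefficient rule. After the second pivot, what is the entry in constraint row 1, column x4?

Ratio test on column x1 — row 1: 11/(11/4) = 4; row 2: 2/(1/4) = 8. Minimum is 4 at row 1 (u1 leaves); pivot element 11/4.
Divide row 1 by 11/4; eliminate column x1 from the other rows.
Second iteration: most negative obj-row entry is -29/11 in column x3, so x3 enters.
Ratio test on column x3 — row 1: entry -1/11 ≤ 0; row 2: 1/(3/11) = 11/3. Minimum is 11/3 at row 2 (x4 leaves); pivot element 3/11.
Divide row 2 by 3/11; eliminate column x3 from the other rows.
After both pivots, the entry at constraint row 1, column x4 is 1/3.

1/3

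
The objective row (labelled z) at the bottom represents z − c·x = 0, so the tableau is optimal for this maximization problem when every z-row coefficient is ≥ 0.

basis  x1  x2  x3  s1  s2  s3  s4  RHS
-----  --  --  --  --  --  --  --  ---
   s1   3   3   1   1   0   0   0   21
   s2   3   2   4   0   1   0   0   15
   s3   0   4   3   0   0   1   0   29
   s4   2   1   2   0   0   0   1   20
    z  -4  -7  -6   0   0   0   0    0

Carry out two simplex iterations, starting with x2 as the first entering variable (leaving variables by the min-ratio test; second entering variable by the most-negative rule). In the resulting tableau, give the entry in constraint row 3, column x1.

Ratio test on column x2 — row 1: 21/3 = 7; row 2: 15/2 = 15/2; row 3: 29/4 = 29/4; row 4: 20/1 = 20. Minimum is 7 at row 1 (s1 leaves); pivot element 3.
Divide row 1 by 3; eliminate column x2 from the other rows.
Second iteration: most negative z-row entry is -11/3 in column x3, so x3 enters.
Ratio test on column x3 — row 1: 7/(1/3) = 21; row 2: 1/(10/3) = 3/10; row 3: 1/(5/3) = 3/5; row 4: 13/(5/3) = 39/5. Minimum is 3/10 at row 2 (s2 leaves); pivot element 10/3.
Divide row 2 by 10/3; eliminate column x3 from the other rows.
After both pivots, the entry at constraint row 3, column x1 is -9/2.

-9/2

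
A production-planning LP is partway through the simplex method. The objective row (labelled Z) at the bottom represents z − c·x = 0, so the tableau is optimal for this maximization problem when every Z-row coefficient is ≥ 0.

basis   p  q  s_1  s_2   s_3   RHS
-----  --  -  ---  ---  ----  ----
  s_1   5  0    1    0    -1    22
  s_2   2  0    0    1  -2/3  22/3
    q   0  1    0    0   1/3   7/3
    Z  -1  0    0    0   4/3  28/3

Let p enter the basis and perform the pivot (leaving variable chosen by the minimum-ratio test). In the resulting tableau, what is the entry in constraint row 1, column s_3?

Ratio test on column p — row 1: 22/5 = 22/5; row 2: (22/3)/2 = 11/3; row 3: entry 0 ≤ 0. Minimum is 11/3 at row 2 (s_2 leaves); pivot element 2.
Divide row 2 by 2; eliminate column p from the other rows.
Row 1 update in column s_3: -1 − 5·(-1/3) = 2/3.

2/3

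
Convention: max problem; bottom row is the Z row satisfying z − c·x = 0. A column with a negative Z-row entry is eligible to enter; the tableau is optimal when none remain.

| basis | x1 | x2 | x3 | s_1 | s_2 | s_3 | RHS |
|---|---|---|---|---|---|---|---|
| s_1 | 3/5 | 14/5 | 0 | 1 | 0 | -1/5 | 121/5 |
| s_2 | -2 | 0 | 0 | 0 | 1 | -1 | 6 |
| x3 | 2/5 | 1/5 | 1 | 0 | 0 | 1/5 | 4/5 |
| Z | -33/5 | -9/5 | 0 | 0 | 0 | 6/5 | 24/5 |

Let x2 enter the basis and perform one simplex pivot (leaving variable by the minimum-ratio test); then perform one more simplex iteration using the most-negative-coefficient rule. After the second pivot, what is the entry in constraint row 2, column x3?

5

Ratio test on column x2 — row 1: (121/5)/(14/5) = 121/14; row 2: entry 0 ≤ 0; row 3: (4/5)/(1/5) = 4. Minimum is 4 at row 3 (x3 leaves); pivot element 1/5.
Divide row 3 by 1/5; eliminate column x2 from the other rows.
Second iteration: most negative Z-row entry is -3 in column x1, so x1 enters.
Ratio test on column x1 — row 1: entry -5 ≤ 0; row 2: entry -2 ≤ 0; row 3: 4/2 = 2. Minimum is 2 at row 3 (x2 leaves); pivot element 2.
Divide row 3 by 2; eliminate column x1 from the other rows.
After both pivots, the entry at constraint row 2, column x3 is 5.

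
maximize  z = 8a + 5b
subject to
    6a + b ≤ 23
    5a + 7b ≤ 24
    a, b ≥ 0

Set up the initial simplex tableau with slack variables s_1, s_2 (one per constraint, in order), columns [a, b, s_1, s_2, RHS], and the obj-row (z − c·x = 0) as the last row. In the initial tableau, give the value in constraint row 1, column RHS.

23

The RHS of constraint 1 is b_1 = 23.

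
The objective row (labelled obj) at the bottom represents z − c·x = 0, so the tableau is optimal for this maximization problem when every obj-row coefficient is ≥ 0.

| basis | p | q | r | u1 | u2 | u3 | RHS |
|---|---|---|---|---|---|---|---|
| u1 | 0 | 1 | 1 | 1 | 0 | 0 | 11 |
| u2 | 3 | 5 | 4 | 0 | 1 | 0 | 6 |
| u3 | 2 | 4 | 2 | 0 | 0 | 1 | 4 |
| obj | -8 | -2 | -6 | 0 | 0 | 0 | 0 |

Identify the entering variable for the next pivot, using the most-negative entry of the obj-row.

Negative obj-row entries: p: -8, q: -2, r: -6.
The most negative is -8 in column p, so p enters.

p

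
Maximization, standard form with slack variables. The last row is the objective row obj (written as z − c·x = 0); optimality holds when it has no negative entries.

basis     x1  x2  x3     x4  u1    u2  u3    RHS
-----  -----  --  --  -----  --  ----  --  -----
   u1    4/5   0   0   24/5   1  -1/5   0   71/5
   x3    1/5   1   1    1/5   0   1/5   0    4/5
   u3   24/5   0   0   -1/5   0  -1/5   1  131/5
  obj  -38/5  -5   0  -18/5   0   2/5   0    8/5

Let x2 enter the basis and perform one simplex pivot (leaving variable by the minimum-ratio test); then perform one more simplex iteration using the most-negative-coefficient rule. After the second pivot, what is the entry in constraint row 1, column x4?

Ratio test on column x2 — row 1: entry 0 ≤ 0; row 2: (4/5)/1 = 4/5; row 3: entry 0 ≤ 0. Minimum is 4/5 at row 2 (x3 leaves); pivot element 1.
Divide row 2 by 1; eliminate column x2 from the other rows.
Second iteration: most negative obj-row entry is -33/5 in column x1, so x1 enters.
Ratio test on column x1 — row 1: (71/5)/(4/5) = 71/4; row 2: (4/5)/(1/5) = 4; row 3: (131/5)/(24/5) = 131/24. Minimum is 4 at row 2 (x2 leaves); pivot element 1/5.
Divide row 2 by 1/5; eliminate column x1 from the other rows.
After both pivots, the entry at constraint row 1, column x4 is 4.

4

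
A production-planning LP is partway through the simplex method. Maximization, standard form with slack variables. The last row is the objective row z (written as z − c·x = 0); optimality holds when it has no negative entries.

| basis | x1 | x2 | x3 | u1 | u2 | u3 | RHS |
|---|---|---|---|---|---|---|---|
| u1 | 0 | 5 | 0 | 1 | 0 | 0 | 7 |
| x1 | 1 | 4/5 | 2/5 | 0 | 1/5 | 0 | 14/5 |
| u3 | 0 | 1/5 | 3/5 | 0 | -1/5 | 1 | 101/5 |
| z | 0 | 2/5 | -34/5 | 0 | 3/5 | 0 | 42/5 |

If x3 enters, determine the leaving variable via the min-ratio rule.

x1

Column x3 entries and ratios — u1: 0 ≤ 0, skip; x1: (14/5)/(2/5) = 7; u3: (101/5)/(3/5) = 101/3.
Smallest ratio is 7 in the row of x1, so x1 leaves.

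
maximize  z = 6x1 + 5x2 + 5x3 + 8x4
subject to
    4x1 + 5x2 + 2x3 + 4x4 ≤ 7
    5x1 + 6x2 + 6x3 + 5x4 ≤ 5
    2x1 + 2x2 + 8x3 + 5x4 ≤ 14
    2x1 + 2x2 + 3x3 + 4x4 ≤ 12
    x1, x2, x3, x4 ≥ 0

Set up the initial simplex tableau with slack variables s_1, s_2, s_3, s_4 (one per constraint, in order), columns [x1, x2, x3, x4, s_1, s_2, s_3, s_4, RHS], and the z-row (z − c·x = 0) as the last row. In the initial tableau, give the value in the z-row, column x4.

-8

The z-row carries the negated objective coefficients: the x4 entry is -8.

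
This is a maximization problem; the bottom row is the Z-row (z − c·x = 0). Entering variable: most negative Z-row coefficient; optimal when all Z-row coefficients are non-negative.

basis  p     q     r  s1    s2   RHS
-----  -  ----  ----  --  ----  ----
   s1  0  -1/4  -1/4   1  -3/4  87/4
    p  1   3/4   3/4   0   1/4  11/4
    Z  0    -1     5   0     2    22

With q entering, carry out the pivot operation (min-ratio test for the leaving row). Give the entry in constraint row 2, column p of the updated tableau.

Ratio test on column q — row 1: entry -1/4 ≤ 0; row 2: (11/4)/(3/4) = 11/3. Minimum is 11/3 at row 2 (p leaves); pivot element 3/4.
Divide row 2 by 3/4; eliminate column q from the other rows.
In the new row 2, the p entry is the old entry divided by the pivot: 1/(3/4) = 4/3.

4/3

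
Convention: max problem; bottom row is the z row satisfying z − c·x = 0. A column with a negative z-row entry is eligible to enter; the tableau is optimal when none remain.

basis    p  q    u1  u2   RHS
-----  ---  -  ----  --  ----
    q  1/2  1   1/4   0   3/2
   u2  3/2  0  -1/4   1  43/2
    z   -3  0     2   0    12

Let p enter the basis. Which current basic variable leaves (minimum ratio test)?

Column p entries and ratios — q: (3/2)/(1/2) = 3; u2: (43/2)/(3/2) = 43/3.
Smallest ratio is 3 in the row of q, so q leaves.

q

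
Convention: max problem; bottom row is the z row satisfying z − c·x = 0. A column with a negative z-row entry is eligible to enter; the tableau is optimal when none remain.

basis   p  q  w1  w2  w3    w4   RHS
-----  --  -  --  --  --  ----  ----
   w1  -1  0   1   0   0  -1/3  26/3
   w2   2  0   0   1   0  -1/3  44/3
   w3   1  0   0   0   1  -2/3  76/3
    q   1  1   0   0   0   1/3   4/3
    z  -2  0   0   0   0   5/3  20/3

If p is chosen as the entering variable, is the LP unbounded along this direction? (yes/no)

no

Column p has positive entries in row(s) 2, 3, 4, so the ratio test bounds it — not unbounded.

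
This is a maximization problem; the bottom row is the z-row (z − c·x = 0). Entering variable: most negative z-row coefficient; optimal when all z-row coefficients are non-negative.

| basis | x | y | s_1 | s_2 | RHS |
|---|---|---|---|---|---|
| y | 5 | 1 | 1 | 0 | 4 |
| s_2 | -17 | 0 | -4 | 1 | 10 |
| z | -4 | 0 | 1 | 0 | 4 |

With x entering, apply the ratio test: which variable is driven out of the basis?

Column x entries and ratios — y: 4/5 = 4/5; s_2: -17 ≤ 0, skip.
Smallest ratio is 4/5 in the row of y, so y leaves.

y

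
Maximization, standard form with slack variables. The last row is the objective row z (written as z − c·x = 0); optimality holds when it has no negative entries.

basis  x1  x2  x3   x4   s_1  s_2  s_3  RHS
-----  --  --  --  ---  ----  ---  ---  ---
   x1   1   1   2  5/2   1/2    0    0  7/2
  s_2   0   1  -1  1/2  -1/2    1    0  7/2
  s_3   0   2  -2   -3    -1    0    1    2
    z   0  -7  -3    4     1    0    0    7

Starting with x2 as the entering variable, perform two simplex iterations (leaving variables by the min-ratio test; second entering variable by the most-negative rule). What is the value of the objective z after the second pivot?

Ratio test on column x2 — row 1: (7/2)/1 = 7/2; row 2: (7/2)/1 = 7/2; row 3: 2/2 = 1. Minimum is 1 at row 3 (s_3 leaves); pivot element 2.
Pivot on row 3; the z-row RHS becomes 7 − (-7)·1 = 14.
Next entering variable (most negative z-row entry -10): x3.
Ratio test on column x3 — row 1: (5/2)/3 = 5/6; row 2: entry 0 ≤ 0; row 3: entry -1 ≤ 0. Minimum is 5/6 at row 1 (x1 leaves); pivot element 3.
After the second pivot the z-row RHS is 14 − (-10)·(5/6) = 67/3.

67/3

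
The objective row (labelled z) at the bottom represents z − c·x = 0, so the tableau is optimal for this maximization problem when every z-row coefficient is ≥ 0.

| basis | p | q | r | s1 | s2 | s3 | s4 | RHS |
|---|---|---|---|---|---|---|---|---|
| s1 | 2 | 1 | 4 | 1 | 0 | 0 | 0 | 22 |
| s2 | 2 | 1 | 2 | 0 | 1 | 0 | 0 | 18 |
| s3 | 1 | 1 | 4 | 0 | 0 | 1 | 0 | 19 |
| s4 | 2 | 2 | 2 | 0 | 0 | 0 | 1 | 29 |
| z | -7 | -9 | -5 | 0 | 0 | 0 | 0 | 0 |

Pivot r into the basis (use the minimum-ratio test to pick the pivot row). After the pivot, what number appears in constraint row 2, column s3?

Ratio test on column r — row 1: 22/4 = 11/2; row 2: 18/2 = 9; row 3: 19/4 = 19/4; row 4: 29/2 = 29/2. Minimum is 19/4 at row 3 (s3 leaves); pivot element 4.
Divide row 3 by 4; eliminate column r from the other rows.
Row 2 update in column s3: 0 − 2·(1/4) = -1/2.

-1/2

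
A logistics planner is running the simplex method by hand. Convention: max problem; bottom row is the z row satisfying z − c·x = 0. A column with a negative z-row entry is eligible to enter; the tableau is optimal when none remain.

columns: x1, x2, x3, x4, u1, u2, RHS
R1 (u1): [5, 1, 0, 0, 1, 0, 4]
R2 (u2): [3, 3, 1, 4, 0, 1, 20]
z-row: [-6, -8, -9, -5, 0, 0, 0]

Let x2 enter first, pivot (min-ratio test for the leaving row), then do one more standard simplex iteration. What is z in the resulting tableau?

104

Ratio test on column x2 — row 1: 4/1 = 4; row 2: 20/3 = 20/3. Minimum is 4 at row 1 (u1 leaves); pivot element 1.
Pivot on row 1; the z-row RHS becomes 0 − (-8)·4 = 32.
Next entering variable (most negative z-row entry -9): x3.
Ratio test on column x3 — row 1: entry 0 ≤ 0; row 2: 8/1 = 8. Minimum is 8 at row 2 (u2 leaves); pivot element 1.
After the second pivot the z-row RHS is 32 − (-9)·8 = 104.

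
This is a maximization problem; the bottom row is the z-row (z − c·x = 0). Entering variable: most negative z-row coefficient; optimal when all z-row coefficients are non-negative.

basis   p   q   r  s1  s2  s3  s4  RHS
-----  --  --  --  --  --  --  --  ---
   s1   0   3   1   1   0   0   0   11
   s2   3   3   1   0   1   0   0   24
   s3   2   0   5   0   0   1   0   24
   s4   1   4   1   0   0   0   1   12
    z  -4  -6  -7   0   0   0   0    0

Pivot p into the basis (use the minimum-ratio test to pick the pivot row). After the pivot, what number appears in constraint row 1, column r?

Ratio test on column p — row 1: entry 0 ≤ 0; row 2: 24/3 = 8; row 3: 24/2 = 12; row 4: 12/1 = 12. Minimum is 8 at row 2 (s2 leaves); pivot element 3.
Divide row 2 by 3; eliminate column p from the other rows.
Row 1 update in column r: 1 − 0·(1/3) = 1.

1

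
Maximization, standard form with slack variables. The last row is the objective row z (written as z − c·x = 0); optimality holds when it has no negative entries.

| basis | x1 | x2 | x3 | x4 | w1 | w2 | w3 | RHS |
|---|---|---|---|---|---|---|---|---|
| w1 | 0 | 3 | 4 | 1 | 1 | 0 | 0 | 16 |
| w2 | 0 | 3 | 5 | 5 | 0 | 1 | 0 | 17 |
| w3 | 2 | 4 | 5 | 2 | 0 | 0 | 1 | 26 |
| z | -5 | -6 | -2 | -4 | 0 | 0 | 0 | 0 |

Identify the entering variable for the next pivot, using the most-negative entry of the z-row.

Negative z-row entries: x1: -5, x2: -6, x3: -2, x4: -4.
The most negative is -6 in column x2, so x2 enters.

x2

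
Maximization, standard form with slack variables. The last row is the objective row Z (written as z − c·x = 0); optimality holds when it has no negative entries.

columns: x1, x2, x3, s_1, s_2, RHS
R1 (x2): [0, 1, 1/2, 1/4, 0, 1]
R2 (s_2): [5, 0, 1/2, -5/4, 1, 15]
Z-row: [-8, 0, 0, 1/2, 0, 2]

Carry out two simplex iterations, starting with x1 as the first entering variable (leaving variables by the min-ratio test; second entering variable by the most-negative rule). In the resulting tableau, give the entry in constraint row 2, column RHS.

Ratio test on column x1 — row 1: entry 0 ≤ 0; row 2: 15/5 = 3. Minimum is 3 at row 2 (s_2 leaves); pivot element 5.
Divide row 2 by 5; eliminate column x1 from the other rows.
Second iteration: most negative Z-row entry is -3/2 in column s_1, so s_1 enters.
Ratio test on column s_1 — row 1: 1/(1/4) = 4; row 2: entry -1/4 ≤ 0. Minimum is 4 at row 1 (x2 leaves); pivot element 1/4.
Divide row 1 by 1/4; eliminate column s_1 from the other rows.
After both pivots, the entry at constraint row 2, column RHS is 4.

4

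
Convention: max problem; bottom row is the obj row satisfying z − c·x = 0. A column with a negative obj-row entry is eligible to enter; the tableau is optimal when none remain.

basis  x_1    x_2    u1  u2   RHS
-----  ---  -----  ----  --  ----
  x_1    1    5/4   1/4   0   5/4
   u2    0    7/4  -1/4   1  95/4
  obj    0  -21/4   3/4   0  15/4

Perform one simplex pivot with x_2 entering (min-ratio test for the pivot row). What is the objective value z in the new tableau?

9

Ratio test on column x_2 — row 1: (5/4)/(5/4) = 1; row 2: (95/4)/(7/4) = 95/7. Minimum is 1 at row 1 (x_1 leaves); pivot element 5/4.
Pivot on row 1; the obj-row RHS becomes 15/4 − (-21/4)·1 = 9.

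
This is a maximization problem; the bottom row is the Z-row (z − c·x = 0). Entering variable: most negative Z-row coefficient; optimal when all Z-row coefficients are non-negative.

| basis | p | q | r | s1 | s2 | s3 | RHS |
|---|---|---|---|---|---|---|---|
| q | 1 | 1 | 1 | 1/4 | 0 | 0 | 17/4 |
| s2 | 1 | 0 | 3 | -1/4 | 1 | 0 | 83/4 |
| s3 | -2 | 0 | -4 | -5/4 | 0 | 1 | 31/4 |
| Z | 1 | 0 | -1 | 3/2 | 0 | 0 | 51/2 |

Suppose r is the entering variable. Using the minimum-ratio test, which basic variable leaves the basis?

Column r entries and ratios — q: (17/4)/1 = 17/4; s2: (83/4)/3 = 83/12; s3: -4 ≤ 0, skip.
Smallest ratio is 17/4 in the row of q, so q leaves.

q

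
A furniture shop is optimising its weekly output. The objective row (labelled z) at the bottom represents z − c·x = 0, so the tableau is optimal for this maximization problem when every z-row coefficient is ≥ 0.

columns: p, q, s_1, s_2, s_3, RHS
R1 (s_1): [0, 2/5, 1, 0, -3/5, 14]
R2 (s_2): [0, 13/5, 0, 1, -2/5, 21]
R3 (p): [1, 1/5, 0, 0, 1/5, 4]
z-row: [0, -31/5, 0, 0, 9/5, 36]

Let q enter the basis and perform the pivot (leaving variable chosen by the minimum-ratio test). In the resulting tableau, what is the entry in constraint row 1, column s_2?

-2/13

Ratio test on column q — row 1: 14/(2/5) = 35; row 2: 21/(13/5) = 105/13; row 3: 4/(1/5) = 20. Minimum is 105/13 at row 2 (s_2 leaves); pivot element 13/5.
Divide row 2 by 13/5; eliminate column q from the other rows.
Row 1 update in column s_2: 0 − (2/5)·(5/13) = -2/13.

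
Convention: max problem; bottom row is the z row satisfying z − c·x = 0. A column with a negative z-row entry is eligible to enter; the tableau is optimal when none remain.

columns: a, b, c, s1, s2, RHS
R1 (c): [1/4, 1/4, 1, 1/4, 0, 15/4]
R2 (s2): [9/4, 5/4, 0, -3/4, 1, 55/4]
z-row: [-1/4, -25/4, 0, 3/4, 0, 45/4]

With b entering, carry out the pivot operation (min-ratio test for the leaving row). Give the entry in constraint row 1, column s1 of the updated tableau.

Ratio test on column b — row 1: (15/4)/(1/4) = 15; row 2: (55/4)/(5/4) = 11. Minimum is 11 at row 2 (s2 leaves); pivot element 5/4.
Divide row 2 by 5/4; eliminate column b from the other rows.
Row 1 update in column s1: 1/4 − (1/4)·(-3/5) = 2/5.

2/5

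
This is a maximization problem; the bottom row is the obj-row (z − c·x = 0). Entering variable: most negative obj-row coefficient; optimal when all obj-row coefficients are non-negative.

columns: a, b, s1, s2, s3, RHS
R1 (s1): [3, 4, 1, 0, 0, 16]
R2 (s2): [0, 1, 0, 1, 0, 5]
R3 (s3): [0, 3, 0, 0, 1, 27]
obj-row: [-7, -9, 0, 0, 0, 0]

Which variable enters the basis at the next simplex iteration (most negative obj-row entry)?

Negative obj-row entries: a: -7, b: -9.
The most negative is -9 in column b, so b enters.

b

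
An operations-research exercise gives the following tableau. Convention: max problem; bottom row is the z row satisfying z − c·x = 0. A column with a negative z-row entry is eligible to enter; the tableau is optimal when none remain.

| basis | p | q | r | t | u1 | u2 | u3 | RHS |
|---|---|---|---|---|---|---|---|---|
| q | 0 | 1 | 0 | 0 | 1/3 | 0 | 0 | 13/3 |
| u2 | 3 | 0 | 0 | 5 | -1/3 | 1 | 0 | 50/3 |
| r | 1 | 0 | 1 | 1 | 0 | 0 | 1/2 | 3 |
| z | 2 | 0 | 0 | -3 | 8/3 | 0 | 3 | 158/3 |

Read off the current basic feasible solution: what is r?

r is basic (row 3); its value is the RHS of that row, 3.

3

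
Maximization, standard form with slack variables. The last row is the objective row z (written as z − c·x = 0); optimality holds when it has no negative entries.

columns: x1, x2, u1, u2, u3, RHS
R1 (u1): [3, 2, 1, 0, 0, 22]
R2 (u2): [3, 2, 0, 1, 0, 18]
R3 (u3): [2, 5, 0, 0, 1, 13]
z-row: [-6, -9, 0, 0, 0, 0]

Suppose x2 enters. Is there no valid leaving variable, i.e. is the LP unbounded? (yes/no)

no

Column x2 has positive entries in row(s) 1, 2, 3, so the ratio test bounds it — not unbounded.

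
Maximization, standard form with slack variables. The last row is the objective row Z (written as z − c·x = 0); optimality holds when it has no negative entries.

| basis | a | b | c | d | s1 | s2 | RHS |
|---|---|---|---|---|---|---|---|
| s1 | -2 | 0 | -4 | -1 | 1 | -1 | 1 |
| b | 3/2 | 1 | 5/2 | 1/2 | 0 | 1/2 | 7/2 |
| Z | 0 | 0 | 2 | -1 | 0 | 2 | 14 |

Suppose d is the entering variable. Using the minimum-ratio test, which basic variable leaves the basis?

b

Column d entries and ratios — s1: -1 ≤ 0, skip; b: (7/2)/(1/2) = 7.
Smallest ratio is 7 in the row of b, so b leaves.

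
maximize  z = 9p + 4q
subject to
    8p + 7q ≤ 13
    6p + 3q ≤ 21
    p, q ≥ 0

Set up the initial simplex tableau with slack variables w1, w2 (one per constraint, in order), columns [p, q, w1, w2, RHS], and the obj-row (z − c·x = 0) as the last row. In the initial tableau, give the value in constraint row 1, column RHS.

The RHS of constraint 1 is b_1 = 13.

13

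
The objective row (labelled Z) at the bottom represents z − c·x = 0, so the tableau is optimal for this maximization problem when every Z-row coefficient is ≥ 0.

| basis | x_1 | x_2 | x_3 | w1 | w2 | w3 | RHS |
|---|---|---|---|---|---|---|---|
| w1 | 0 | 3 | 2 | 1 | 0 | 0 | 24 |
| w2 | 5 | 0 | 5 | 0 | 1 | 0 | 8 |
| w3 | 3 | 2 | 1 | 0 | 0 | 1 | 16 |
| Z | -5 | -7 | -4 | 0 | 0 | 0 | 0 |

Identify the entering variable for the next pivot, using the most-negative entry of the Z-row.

Negative Z-row entries: x_1: -5, x_2: -7, x_3: -4.
The most negative is -7 in column x_2, so x_2 enters.

x_2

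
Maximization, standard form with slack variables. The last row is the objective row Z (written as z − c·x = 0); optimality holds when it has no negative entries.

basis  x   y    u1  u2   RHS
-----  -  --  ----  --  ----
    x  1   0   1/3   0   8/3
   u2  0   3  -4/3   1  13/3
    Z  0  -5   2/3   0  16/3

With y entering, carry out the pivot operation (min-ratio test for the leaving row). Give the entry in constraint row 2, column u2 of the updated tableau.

1/3

Ratio test on column y — row 1: entry 0 ≤ 0; row 2: (13/3)/3 = 13/9. Minimum is 13/9 at row 2 (u2 leaves); pivot element 3.
Divide row 2 by 3; eliminate column y from the other rows.
In the new row 2, the u2 entry is the old entry divided by the pivot: 1/3 = 1/3.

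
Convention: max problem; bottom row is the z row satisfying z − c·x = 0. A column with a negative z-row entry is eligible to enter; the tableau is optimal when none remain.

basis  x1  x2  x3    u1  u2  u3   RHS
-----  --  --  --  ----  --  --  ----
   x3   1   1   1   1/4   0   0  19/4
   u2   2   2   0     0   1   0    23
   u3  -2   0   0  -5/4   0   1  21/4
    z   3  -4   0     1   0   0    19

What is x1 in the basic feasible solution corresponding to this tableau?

0

x1 is not in the basis, so in the current basic feasible solution x1 = 0.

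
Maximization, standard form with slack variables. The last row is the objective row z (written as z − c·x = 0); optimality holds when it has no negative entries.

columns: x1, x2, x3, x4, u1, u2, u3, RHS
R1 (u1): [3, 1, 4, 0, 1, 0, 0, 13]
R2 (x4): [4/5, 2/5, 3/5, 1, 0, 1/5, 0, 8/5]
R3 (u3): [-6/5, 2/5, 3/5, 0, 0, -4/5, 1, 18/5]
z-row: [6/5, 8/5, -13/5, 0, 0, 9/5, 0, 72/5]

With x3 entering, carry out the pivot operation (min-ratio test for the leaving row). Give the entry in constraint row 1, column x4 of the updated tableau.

-20/3

Ratio test on column x3 — row 1: 13/4 = 13/4; row 2: (8/5)/(3/5) = 8/3; row 3: (18/5)/(3/5) = 6. Minimum is 8/3 at row 2 (x4 leaves); pivot element 3/5.
Divide row 2 by 3/5; eliminate column x3 from the other rows.
Row 1 update in column x4: 0 − 4·(5/3) = -20/3.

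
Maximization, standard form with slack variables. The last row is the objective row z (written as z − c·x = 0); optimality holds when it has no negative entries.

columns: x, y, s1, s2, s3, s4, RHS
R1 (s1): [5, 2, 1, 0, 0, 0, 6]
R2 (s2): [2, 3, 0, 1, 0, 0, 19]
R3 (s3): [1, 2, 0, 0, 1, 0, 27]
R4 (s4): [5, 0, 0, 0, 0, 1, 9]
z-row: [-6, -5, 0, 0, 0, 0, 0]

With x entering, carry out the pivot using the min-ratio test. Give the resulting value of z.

36/5

Ratio test on column x — row 1: 6/5 = 6/5; row 2: 19/2 = 19/2; row 3: 27/1 = 27; row 4: 9/5 = 9/5. Minimum is 6/5 at row 1 (s1 leaves); pivot element 5.
Pivot on row 1; the z-row RHS becomes 0 − (-6)·(6/5) = 36/5.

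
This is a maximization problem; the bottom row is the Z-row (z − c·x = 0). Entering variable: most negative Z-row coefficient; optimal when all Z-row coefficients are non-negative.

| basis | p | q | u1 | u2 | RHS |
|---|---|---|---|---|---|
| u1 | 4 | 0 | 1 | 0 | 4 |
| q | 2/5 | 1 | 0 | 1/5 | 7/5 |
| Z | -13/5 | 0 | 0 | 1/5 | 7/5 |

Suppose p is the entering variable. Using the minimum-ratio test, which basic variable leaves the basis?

u1

Column p entries and ratios — u1: 4/4 = 1; q: (7/5)/(2/5) = 7/2.
Smallest ratio is 1 in the row of u1, so u1 leaves.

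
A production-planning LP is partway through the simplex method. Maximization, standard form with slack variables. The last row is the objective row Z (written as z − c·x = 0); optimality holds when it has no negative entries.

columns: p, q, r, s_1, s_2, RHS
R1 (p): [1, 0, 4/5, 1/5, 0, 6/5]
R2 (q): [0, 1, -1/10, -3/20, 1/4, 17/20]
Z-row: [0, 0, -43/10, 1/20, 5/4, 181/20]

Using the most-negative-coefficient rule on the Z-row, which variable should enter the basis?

Negative Z-row entries: r: -43/10.
The most negative is -43/10 in column r, so r enters.

r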